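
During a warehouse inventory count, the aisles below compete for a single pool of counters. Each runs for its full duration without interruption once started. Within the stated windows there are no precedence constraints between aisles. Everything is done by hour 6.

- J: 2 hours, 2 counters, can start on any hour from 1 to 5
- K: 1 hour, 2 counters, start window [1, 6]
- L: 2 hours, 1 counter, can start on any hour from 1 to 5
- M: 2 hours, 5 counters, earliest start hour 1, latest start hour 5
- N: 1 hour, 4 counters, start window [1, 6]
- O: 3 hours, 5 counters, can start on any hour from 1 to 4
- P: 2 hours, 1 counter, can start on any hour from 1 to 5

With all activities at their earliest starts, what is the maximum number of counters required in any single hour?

Early-start schedule: J@1, K@1, L@1, M@1, N@1, O@1, P@1.
Load per hour: hour 1: 20, hour 2: 14, hour 3: 5, hour 4: 0, hour 5: 0, hour 6: 0.
Peak is 20.

20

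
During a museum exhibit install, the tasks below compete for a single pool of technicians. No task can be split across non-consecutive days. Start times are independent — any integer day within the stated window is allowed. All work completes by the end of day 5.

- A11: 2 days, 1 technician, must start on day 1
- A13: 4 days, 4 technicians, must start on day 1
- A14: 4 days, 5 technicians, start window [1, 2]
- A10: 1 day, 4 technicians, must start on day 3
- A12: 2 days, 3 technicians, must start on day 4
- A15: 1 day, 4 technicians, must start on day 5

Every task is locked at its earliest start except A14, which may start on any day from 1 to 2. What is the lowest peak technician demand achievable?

13

A14@1: d1:10  d2:10  d3:13  d4:12  d5:7 → peak 13
A14@2: d1:5  d2:10  d3:13  d4:12  d5:12 → peak 13
Best is A14@1, peak 13.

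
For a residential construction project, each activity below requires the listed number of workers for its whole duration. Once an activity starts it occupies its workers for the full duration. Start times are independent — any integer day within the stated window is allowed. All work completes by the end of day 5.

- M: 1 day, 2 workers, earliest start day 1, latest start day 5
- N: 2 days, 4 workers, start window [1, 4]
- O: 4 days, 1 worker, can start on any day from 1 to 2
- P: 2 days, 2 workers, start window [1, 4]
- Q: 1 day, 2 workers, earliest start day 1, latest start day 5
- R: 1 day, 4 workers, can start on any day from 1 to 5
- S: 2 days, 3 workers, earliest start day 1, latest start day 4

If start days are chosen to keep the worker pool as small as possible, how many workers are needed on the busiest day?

Early-start (M@1, N@1, O@1, P@1, Q@1, R@1, S@1) gives peak 18: d1:18  d2:10  d3:1  d4:1  d5:0.
Shift P→2, Q→3, R→5, S→4.
Schedule M@1, N@1, O@1, P@2, Q@3, R@5, S@4: d1:7  d2:7  d3:5  d4:4  d5:7 — peak 7.

7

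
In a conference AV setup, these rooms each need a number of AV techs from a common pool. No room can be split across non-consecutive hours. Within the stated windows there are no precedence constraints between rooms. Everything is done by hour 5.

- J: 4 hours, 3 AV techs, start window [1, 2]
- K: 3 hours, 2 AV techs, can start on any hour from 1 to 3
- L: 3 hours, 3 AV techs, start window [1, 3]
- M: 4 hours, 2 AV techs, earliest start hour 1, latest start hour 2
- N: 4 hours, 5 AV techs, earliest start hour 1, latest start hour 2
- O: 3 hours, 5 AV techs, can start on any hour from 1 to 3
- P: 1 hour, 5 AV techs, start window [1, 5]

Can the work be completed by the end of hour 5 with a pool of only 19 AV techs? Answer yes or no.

The minimum achievable peak is 20; 19 < 20, so no feasible schedule stays within the cap.

no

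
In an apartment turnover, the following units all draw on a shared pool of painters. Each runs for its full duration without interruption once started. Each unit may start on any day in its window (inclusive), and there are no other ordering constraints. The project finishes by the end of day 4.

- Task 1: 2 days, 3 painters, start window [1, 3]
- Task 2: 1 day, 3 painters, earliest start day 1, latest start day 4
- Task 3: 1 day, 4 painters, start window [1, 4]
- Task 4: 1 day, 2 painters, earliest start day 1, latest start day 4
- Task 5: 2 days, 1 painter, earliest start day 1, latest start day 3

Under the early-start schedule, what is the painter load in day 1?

13

At early start, day 1 has: Task 1, Task 2, Task 3, Task 4, Task 5.
Demand: 3 + 3 + 4 + 2 + 1 = 13.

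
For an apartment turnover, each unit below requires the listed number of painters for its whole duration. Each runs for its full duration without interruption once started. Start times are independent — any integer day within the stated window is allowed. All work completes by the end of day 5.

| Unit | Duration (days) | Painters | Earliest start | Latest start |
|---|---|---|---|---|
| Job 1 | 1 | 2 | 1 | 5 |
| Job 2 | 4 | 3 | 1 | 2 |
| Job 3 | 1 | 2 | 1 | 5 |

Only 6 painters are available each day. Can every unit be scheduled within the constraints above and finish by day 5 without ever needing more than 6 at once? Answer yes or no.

yes

Schedule Job 1@1, Job 2@2, Job 3@1: d1:4  d2:3  d3:3  d4:3  d5:3 — peak 4 ≤ 6.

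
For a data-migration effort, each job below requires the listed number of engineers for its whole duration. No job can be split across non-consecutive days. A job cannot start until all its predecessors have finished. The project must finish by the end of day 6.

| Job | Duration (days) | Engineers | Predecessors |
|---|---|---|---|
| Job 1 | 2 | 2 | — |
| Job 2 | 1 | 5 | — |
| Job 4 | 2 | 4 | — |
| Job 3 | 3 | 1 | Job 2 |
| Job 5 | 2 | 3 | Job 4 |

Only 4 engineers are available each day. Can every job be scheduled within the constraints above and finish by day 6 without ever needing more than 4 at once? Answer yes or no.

no

Total engineer-days = 26; over 6 days the average is 26/6 > 4, so some day must exceed 4.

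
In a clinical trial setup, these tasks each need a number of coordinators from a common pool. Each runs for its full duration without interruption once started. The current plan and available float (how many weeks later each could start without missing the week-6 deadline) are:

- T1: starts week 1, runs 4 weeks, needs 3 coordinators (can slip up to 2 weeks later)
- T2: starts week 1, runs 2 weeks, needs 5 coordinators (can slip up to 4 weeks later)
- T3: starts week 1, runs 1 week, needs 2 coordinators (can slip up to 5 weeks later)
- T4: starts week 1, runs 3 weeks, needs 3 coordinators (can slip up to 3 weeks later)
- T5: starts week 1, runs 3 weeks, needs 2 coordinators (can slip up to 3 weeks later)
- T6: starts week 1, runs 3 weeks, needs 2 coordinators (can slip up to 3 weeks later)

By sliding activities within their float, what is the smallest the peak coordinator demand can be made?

Early-start (T1@1, T2@1, T3@1, T4@1, T5@1, T6@1) gives peak 17: w1:17  w2:15  w3:10  w4:3  w5:0  w6:0.
Shift T2→5, T5→2, T6→4.
Schedule T1@1, T2@5, T3@1, T4@1, T5@2, T6@4: w1:8  w2:8  w3:8  w4:7  w5:7  w6:7 — peak 8.
Total coordinator-weeks = 45 over 6 weeks ⇒ peak ≥ ⌈45/6⌉ = 8, so 8 is optimal.

8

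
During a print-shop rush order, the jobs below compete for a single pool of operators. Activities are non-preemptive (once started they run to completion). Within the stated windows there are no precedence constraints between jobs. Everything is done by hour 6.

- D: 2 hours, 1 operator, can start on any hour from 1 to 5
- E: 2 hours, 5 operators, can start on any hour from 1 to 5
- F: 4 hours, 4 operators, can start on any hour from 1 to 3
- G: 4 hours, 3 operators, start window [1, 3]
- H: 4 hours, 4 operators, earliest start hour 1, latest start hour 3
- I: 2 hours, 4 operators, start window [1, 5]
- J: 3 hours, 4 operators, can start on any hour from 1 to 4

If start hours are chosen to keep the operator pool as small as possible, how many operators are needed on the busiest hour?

15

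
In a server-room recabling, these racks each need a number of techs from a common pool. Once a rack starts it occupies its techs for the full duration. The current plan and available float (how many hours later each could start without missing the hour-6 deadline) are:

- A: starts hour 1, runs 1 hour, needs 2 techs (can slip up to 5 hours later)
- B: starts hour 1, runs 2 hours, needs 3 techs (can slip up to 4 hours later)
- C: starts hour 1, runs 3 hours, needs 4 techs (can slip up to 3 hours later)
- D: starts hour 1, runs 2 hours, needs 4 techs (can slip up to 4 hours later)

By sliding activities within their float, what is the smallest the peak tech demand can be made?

7

Early-start (A@1, B@1, C@1, D@1) gives peak 13: h1:13  h2:11  h3:4  h4:0  h5:0  h6:0.
Shift C→2, D→5.
Schedule A@1, B@1, C@2, D@5: h1:5  h2:7  h3:4  h4:4  h5:4  h6:4 — peak 7.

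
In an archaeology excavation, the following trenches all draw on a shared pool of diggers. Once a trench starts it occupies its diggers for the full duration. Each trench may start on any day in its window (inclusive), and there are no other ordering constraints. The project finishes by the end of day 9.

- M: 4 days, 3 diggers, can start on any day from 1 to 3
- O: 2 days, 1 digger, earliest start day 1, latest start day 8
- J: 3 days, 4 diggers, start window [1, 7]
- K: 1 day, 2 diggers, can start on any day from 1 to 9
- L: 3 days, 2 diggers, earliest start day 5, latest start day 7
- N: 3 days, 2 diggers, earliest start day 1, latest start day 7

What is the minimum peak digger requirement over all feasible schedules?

6

Early-start (M@1, O@1, J@1, K@1, L@5, N@1) gives peak 12: d1:12  d2:10  d3:9  d4:3  d5:2  d6:2  d7:2  d8:0  d9:0.
Shift J→5, N→2.
Schedule M@1, O@1, J@5, K@1, L@5, N@2: d1:6  d2:6  d3:5  d4:5  d5:6  d6:6  d7:6  d8:0  d9:0 — peak 6.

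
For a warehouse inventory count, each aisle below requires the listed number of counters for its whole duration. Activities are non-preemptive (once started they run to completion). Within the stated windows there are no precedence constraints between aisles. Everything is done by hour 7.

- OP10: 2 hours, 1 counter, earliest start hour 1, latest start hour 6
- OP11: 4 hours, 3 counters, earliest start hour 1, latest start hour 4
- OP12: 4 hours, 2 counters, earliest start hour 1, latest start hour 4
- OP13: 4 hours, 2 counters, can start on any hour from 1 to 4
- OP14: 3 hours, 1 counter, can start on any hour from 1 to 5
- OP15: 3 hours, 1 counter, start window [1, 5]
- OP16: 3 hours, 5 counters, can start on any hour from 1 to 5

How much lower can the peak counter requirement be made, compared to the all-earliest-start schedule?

Early-start peak: h1:15  h2:15  h3:14  h4:7  h5:0  h6:0  h7:0 ⇒ 15.
Leveled (OP10@1, OP11@1, OP12@1, OP13@1, OP14@3, OP15@5, OP16@5): h1:8  h2:8  h3:8  h4:8  h5:7  h6:6  h7:6 ⇒ 8.
Reduction 15 − 8 = 7.

7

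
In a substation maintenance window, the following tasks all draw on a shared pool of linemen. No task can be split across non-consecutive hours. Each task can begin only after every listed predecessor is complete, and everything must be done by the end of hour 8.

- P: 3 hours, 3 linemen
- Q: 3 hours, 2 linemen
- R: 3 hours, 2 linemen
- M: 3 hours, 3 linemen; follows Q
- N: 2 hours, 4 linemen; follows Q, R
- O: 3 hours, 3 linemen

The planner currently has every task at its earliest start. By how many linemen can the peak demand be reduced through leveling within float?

Early-start peak: h1:10  h2:10  h3:10  h4:7  h5:7  h6:3  h7:0  h8:0 ⇒ 10.
Leveled (P@1, Q@1, R@1, M@4, N@4, O@6): h1:7  h2:7  h3:7  h4:7  h5:7  h6:6  h7:3  h8:3 ⇒ 7.
Reduction 10 − 7 = 3.

3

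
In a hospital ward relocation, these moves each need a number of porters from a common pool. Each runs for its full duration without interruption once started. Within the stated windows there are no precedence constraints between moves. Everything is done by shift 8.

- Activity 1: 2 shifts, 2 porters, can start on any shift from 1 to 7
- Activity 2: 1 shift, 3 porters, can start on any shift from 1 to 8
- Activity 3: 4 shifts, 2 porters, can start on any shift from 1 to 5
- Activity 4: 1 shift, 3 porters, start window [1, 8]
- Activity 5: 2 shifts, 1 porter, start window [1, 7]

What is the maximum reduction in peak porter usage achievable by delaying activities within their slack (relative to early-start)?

8

Early-start peak: s1:11  s2:5  s3:2  s4:2  s5:0  s6:0  s7:0  s8:0 ⇒ 11.
Leveled (Activity 1@1, Activity 2@3, Activity 3@4, Activity 4@8, Activity 5@1): s1:3  s2:3  s3:3  s4:2  s5:2  s6:2  s7:2  s8:3 ⇒ 3.
Reduction 11 − 3 = 8.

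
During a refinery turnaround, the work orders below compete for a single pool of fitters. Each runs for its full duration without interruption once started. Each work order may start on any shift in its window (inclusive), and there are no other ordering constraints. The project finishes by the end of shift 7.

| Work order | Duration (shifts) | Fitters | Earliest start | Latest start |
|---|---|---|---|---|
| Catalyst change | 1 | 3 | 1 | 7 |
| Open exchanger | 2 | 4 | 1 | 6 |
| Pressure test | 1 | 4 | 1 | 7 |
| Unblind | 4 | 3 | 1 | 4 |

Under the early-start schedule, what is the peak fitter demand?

Early-start schedule: Catalyst change@1, Open exchanger@1, Pressure test@1, Unblind@1.
Load per shift: shift 1: 14, shift 2: 7, shift 3: 3, shift 4: 3, shift 5: 0, shift 6: 0, shift 7: 0.
Peak is 14.

14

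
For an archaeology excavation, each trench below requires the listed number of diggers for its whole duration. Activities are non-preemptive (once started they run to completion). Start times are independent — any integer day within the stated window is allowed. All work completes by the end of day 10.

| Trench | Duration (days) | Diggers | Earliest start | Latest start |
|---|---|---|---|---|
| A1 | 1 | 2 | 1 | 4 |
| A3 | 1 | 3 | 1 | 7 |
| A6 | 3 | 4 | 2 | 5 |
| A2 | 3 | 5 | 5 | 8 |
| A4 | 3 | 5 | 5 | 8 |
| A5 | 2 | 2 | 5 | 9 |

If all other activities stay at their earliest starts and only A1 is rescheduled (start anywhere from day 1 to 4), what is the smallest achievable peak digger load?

12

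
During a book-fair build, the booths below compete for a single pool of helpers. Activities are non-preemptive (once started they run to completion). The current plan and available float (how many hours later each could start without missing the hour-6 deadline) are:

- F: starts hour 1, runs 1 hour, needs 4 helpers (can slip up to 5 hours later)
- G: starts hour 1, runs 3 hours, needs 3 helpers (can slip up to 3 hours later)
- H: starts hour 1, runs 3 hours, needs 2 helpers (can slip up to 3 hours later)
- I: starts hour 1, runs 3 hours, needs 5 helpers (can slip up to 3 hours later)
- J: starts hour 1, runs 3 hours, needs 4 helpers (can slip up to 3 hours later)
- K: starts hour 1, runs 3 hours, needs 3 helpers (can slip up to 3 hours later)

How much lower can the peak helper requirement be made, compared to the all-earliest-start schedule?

10

Early-start peak: h1:21  h2:17  h3:17  h4:0  h5:0  h6:0 ⇒ 21.
Leveled (F@1, G@1, H@2, I@4, J@1, K@4): h1:11  h2:9  h3:9  h4:10  h5:8  h6:8 ⇒ 11.
Reduction 21 − 11 = 10.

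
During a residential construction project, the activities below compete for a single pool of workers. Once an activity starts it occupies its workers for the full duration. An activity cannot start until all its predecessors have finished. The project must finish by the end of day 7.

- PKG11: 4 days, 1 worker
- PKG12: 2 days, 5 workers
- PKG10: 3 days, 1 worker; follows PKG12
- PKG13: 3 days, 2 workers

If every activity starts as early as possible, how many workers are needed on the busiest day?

8

Early-start schedule: PKG11@1, PKG12@1, PKG10@3, PKG13@1.
Load per day: day 1: 8, day 2: 8, day 3: 4, day 4: 2, day 5: 1, day 6: 0, day 7: 0.
Peak is 8.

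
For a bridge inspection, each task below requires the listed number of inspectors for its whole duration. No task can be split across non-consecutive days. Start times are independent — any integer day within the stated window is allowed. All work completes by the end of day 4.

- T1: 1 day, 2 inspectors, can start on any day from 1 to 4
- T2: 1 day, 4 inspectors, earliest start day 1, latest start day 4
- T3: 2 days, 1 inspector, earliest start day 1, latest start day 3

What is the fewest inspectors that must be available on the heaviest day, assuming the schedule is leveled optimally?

Early-start (T1@1, T2@1, T3@1) gives peak 7: d1:7  d2:1  d3:0  d4:0.
Shift T2→2, T3→3.
Schedule T1@1, T2@2, T3@3: d1:2  d2:4  d3:1  d4:1 — peak 4.

4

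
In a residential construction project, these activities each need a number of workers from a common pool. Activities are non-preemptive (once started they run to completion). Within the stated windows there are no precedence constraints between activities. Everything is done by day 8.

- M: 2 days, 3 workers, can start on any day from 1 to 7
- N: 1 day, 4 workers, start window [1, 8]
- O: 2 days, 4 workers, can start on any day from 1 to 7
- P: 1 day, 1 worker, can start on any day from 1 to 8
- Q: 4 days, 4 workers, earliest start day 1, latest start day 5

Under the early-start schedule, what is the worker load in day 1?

16

At early start, day 1 has: M, N, O, P, Q.
Demand: 3 + 4 + 4 + 1 + 4 = 16.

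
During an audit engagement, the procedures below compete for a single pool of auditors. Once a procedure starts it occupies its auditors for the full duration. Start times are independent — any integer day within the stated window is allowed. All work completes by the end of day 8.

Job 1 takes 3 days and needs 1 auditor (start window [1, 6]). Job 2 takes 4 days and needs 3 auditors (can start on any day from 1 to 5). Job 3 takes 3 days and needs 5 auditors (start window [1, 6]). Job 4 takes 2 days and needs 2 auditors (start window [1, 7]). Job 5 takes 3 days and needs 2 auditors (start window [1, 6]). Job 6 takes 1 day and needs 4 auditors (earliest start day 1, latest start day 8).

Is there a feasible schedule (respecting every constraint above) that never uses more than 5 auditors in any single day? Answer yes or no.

Total auditor-days = 44; over 8 days the average is 44/8 > 5, so some day must exceed 5.

no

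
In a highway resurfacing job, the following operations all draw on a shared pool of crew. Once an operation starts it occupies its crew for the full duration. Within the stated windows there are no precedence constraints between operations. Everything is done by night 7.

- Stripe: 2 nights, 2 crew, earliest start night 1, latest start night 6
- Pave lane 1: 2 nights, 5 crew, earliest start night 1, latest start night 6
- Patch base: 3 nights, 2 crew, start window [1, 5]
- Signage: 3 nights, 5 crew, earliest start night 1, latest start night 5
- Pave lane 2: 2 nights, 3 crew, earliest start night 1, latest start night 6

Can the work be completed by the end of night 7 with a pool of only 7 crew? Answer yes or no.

yes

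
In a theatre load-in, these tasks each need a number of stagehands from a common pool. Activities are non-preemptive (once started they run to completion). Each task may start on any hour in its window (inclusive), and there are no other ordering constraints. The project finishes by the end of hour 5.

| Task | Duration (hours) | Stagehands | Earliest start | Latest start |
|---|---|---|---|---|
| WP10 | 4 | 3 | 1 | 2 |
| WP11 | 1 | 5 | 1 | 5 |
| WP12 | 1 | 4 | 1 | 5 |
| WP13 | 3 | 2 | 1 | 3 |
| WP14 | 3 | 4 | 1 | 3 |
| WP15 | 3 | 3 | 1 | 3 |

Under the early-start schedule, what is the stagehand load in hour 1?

At early start, hour 1 has: WP10, WP11, WP12, WP13, WP14, WP15.
Demand: 3 + 5 + 4 + 2 + 4 + 3 = 21.

21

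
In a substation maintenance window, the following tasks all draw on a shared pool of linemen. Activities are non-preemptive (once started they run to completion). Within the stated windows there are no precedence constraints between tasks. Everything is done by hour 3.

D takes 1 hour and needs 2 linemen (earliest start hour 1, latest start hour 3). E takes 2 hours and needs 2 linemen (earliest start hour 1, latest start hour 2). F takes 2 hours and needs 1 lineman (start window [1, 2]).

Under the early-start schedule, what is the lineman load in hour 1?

5

At early start, hour 1 has: D, E, F.
Demand: 2 + 2 + 1 = 5.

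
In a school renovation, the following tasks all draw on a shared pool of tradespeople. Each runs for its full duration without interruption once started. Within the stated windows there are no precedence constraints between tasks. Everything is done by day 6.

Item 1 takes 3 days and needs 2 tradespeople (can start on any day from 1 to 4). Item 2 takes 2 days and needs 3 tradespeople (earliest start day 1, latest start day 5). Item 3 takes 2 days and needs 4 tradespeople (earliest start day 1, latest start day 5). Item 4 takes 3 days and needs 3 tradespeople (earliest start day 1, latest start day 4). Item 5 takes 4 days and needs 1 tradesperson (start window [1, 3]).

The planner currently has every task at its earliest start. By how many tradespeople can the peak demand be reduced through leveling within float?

Early-start peak: d1:13  d2:13  d3:6  d4:1  d5:0  d6:0 ⇒ 13.
Leveled (Item 1@1, Item 2@1, Item 3@5, Item 4@3, Item 5@1): d1:6  d2:6  d3:6  d4:4  d5:7  d6:4 ⇒ 7.
Reduction 13 − 7 = 6.

6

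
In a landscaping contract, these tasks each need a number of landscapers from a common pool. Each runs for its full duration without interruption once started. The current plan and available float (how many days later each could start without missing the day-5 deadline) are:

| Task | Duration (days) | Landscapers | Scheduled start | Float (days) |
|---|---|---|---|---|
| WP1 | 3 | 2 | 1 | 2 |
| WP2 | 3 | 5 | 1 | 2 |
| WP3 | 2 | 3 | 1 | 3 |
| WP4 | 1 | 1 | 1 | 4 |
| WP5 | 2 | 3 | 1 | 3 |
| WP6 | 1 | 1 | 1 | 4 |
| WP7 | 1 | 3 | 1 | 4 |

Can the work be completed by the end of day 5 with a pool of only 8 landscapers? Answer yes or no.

Schedule WP1@1, WP2@3, WP3@1, WP4@1, WP5@4, WP6@1, WP7@2: d1:7  d2:8  d3:7  d4:8  d5:8 — peak 8 ≤ 8.

yes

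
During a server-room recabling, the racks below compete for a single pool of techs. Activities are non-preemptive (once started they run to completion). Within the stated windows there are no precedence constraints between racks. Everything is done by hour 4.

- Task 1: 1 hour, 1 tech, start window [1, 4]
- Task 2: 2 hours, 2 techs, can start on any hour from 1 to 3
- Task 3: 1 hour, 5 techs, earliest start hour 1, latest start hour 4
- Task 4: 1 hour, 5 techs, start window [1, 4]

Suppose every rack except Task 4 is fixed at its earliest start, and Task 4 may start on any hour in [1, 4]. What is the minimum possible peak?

Task 4@1: h1:13  h2:2  h3:0  h4:0 → peak 13
Task 4@2: h1:8  h2:7  h3:0  h4:0 → peak 8
Task 4@3: h1:8  h2:2  h3:5  h4:0 → peak 8
Task 4@4: h1:8  h2:2  h3:0  h4:5 → peak 8
Best is Task 4@2, peak 8.

8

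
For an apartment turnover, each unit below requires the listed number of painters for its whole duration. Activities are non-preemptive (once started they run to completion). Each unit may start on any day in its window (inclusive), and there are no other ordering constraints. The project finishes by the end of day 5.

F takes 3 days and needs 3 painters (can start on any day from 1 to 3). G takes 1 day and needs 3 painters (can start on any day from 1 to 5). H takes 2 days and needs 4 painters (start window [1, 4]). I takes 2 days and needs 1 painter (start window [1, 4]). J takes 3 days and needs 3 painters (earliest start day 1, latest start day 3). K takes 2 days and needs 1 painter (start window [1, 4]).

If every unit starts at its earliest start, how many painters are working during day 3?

6

At early start, day 3 has: F, J.
Demand: 3 + 3 = 6.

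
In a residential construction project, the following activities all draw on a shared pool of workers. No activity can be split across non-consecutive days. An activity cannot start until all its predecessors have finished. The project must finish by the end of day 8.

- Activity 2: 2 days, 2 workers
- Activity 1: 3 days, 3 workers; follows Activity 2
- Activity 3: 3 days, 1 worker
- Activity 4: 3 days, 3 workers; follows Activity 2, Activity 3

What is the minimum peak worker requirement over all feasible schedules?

Early-start (Activity 2@1, Activity 1@3, Activity 3@1, Activity 4@4) gives peak 6: d1:3  d2:3  d3:4  d4:6  d5:6  d6:3  d7:0  d8:0.
Shift Activity 4→6.
Schedule Activity 2@1, Activity 1@3, Activity 3@1, Activity 4@6: d1:3  d2:3  d3:4  d4:3  d5:3  d6:3  d7:3  d8:3 — peak 4.
Total worker-days = 25 over 8 days ⇒ peak ≥ ⌈25/8⌉ = 4, so 4 is optimal.

4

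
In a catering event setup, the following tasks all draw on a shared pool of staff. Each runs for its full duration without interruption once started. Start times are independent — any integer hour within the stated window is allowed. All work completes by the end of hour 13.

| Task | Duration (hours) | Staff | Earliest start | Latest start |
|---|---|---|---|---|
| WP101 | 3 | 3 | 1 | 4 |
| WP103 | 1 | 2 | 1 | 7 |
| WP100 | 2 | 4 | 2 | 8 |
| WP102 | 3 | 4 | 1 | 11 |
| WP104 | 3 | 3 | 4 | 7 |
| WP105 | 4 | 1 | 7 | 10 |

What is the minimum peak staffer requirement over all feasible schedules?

Early-start (WP101@1, WP103@1, WP100@2, WP102@1, WP104@4, WP105@7) gives peak 11: h1:9  h2:11  h3:11  h4:3  h5:3  h6:3  h7:1  h8:1  h9:1  h10:1  h11:0  h12:0  h13:0.
Shift WP103→4, WP100→5, WP102→11, WP104→7.
Schedule WP101@1, WP103@4, WP100@5, WP102@11, WP104@7, WP105@7: h1:3  h2:3  h3:3  h4:2  h5:4  h6:4  h7:4  h8:4  h9:4  h10:1  h11:4  h12:4  h13:4 — peak 4.
Total staffer-hours = 44 over 13 hours ⇒ peak ≥ ⌈44/13⌉ = 4, so 4 is optimal.

4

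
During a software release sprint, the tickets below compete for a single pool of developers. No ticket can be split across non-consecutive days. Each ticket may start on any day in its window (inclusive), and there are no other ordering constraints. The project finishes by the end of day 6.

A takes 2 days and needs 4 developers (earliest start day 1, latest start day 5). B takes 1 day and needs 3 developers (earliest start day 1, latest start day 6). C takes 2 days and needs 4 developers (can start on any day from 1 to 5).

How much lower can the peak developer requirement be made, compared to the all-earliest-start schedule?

Early-start peak: d1:11  d2:8  d3:0  d4:0  d5:0  d6:0 ⇒ 11.
Leveled (A@1, B@3, C@4): d1:4  d2:4  d3:3  d4:4  d5:4  d6:0 ⇒ 4.
Reduction 11 − 4 = 7.

7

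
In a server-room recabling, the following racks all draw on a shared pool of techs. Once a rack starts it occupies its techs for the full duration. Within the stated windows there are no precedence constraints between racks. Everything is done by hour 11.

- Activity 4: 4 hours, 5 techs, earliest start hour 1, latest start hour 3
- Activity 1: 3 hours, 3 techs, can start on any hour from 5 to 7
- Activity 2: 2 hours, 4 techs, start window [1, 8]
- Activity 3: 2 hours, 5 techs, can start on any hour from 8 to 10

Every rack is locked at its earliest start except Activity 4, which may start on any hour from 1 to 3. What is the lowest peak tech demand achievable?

8

Activity 4@1: h1:9  h2:9  h3:5  h4:5  h5:3  h6:3  h7:3  h8:5  h9:5  h10:0  h11:0 → peak 9
Activity 4@2: h1:4  h2:9  h3:5  h4:5  h5:8  h6:3  h7:3  h8:5  h9:5  h10:0  h11:0 → peak 9
Activity 4@3: h1:4  h2:4  h3:5  h4:5  h5:8  h6:8  h7:3  h8:5  h9:5  h10:0  h11:0 → peak 8
Best is Activity 4@3, peak 8.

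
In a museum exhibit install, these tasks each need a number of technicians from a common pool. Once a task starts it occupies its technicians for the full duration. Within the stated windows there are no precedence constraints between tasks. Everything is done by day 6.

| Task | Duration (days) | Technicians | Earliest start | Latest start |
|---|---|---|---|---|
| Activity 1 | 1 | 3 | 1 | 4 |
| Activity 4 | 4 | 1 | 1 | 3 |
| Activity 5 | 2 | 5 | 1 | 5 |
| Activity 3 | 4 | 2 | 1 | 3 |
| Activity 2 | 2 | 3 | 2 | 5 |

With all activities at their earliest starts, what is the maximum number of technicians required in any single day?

Early-start schedule: Activity 1@1, Activity 4@1, Activity 5@1, Activity 3@1, Activity 2@2.
Load per day: day 1: 11, day 2: 11, day 3: 6, day 4: 3, day 5: 0, day 6: 0.
Peak is 11.

11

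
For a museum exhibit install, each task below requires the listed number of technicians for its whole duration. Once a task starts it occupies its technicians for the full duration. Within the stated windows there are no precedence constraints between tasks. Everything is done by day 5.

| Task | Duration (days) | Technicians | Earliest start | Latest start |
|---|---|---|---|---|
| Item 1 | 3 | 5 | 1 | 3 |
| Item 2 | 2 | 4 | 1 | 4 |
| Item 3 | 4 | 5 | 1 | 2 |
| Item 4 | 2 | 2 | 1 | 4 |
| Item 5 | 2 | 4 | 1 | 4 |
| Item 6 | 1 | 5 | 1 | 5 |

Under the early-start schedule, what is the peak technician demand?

Early-start schedule: Item 1@1, Item 2@1, Item 3@1, Item 4@1, Item 5@1, Item 6@1.
Load per day: day 1: 25, day 2: 20, day 3: 10, day 4: 5, day 5: 0.
Peak is 25.

25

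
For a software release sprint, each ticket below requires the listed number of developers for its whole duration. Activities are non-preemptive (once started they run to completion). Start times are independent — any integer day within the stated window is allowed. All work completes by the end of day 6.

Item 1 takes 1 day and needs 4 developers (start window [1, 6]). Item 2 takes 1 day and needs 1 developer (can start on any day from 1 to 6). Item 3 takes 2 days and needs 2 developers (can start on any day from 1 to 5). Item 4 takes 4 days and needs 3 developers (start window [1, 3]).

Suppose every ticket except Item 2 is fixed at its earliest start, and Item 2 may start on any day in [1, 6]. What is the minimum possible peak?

9

Item 2@1: d1:10  d2:5  d3:3  d4:3  d5:0  d6:0 → peak 10
Item 2@2: d1:9  d2:6  d3:3  d4:3  d5:0  d6:0 → peak 9
Item 2@3: d1:9  d2:5  d3:4  d4:3  d5:0  d6:0 → peak 9
Item 2@4: d1:9  d2:5  d3:3  d4:4  d5:0  d6:0 → peak 9
Item 2@5: d1:9  d2:5  d3:3  d4:3  d5:1  d6:0 → peak 9
Item 2@6: d1:9  d2:5  d3:3  d4:3  d5:0  d6:1 → peak 9
Best is Item 2@2, peak 9.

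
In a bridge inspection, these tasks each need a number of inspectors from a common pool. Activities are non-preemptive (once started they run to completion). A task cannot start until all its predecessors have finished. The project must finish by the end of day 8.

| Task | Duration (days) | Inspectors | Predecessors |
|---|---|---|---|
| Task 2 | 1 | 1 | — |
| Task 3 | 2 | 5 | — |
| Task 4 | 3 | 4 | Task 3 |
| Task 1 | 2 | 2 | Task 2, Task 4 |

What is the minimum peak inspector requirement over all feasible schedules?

Early-start (Task 2@1, Task 3@1, Task 4@3, Task 1@6) gives peak 6: d1:6  d2:5  d3:4  d4:4  d5:4  d6:2  d7:2  d8:0.
Shift Task 3→2, Task 4→4, Task 1→7.
Schedule Task 2@1, Task 3@2, Task 4@4, Task 1@7: d1:1  d2:5  d3:5  d4:4  d5:4  d6:4  d7:2  d8:2 — peak 5.
No arrangement of the 23 feasible schedules does better.

5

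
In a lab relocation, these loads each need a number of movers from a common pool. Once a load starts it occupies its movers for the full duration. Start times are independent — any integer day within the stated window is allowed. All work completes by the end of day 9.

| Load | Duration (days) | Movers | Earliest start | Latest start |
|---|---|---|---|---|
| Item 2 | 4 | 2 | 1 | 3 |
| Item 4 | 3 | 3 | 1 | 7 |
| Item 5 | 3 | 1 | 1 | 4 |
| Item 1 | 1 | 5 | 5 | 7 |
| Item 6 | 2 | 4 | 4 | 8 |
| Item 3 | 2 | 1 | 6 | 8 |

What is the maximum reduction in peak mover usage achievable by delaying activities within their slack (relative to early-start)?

Early-start peak: d1:6  d2:6  d3:6  d4:6  d5:9  d6:1  d7:1  d8:0  d9:0 ⇒ 9.
Leveled (Item 2@1, Item 4@1, Item 5@4, Item 1@7, Item 6@5, Item 3@8): d1:5  d2:5  d3:5  d4:3  d5:5  d6:5  d7:5  d8:1  d9:1 ⇒ 5.
Reduction 9 − 5 = 4.

4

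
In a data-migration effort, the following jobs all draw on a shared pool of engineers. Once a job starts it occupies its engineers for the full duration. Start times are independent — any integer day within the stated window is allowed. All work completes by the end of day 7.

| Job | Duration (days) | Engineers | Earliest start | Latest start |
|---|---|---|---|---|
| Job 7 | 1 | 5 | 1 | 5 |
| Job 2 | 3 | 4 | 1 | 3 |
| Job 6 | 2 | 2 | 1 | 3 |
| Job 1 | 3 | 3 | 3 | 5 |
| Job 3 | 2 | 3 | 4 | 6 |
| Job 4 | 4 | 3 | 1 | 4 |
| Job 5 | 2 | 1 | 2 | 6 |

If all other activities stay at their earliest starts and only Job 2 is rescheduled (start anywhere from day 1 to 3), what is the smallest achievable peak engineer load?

Job 2@1: d1:14  d2:10  d3:11  d4:9  d5:6  d6:0  d7:0 → peak 14
Job 2@2: d1:10  d2:10  d3:11  d4:13  d5:6  d6:0  d7:0 → peak 13
Job 2@3: d1:10  d2:6  d3:11  d4:13  d5:10  d6:0  d7:0 → peak 13
Best is Job 2@2, peak 13.

13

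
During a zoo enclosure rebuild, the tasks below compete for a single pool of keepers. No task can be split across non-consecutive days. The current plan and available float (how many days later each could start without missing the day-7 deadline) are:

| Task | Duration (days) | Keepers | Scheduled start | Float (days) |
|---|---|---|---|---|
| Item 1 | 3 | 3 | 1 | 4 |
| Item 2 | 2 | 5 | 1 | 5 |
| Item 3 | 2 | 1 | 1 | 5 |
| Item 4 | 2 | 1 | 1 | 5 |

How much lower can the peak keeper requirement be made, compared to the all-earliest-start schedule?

5

Early-start peak: d1:10  d2:10  d3:3  d4:0  d5:0  d6:0  d7:0 ⇒ 10.
Leveled (Item 1@1, Item 2@4, Item 3@1, Item 4@1): d1:5  d2:5  d3:3  d4:5  d5:5  d6:0  d7:0 ⇒ 5.
Reduction 10 − 5 = 5.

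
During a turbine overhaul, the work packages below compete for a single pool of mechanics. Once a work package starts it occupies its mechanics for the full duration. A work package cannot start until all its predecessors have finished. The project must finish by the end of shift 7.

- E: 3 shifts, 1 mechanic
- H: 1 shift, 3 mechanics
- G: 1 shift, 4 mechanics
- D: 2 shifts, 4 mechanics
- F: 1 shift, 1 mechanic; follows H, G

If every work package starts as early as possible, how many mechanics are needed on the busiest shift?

Early-start schedule: E@1, H@1, G@1, D@1, F@2.
Load per shift: shift 1: 12, shift 2: 6, shift 3: 1, shift 4: 0, shift 5: 0, shift 6: 0, shift 7: 0.
Peak is 12.

12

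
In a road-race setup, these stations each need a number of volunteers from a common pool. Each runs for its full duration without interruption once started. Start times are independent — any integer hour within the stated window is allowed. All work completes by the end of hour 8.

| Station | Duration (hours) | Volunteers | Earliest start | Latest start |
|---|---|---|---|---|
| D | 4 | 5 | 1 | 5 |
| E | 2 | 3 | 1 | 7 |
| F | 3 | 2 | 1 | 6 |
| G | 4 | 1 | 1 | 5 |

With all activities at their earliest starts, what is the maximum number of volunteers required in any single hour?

11

Early-start schedule: D@1, E@1, F@1, G@1.
Load per hour: hour 1: 11, hour 2: 11, hour 3: 8, hour 4: 6, hour 5: 0, hour 6: 0, hour 7: 0, hour 8: 0.
Peak is 11.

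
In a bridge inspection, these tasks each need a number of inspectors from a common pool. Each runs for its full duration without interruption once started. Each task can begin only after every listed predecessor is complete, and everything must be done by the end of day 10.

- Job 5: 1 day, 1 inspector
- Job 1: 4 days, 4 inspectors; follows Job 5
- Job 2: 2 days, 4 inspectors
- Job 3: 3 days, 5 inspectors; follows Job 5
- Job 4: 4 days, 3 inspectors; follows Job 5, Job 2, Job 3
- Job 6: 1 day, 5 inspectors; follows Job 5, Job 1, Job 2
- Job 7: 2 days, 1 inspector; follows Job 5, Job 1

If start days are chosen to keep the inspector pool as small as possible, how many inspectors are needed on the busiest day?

9

Early-start (Job 5@1, Job 1@2, Job 2@1, Job 3@2, Job 4@5, Job 6@6, Job 7@6) gives peak 13: d1:5  d2:13  d3:9  d4:9  d5:7  d6:9  d7:4  d8:3  d9:0  d10:0.
Shift Job 3→3, Job 4→6.
Schedule Job 5@1, Job 1@2, Job 2@1, Job 3@3, Job 4@6, Job 6@6, Job 7@6: d1:5  d2:8  d3:9  d4:9  d5:9  d6:9  d7:4  d8:3  d9:3  d10:0 — peak 9.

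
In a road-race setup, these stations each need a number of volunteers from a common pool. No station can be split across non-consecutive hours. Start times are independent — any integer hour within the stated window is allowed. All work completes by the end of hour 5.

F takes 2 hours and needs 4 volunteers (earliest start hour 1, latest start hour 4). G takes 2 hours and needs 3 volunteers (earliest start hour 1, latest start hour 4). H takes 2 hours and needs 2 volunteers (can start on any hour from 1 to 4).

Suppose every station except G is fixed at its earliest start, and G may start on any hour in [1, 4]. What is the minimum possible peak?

G@1: h1:9  h2:9  h3:0  h4:0  h5:0 → peak 9
G@2: h1:6  h2:9  h3:3  h4:0  h5:0 → peak 9
G@3: h1:6  h2:6  h3:3  h4:3  h5:0 → peak 6
G@4: h1:6  h2:6  h3:0  h4:3  h5:3 → peak 6
Best is G@3, peak 6.

6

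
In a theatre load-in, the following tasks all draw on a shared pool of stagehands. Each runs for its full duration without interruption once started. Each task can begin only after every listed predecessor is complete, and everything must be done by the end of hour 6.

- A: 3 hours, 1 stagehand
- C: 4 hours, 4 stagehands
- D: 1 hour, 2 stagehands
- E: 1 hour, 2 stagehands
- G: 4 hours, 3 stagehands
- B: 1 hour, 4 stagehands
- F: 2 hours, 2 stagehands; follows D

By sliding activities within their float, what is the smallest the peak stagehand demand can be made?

8

Early-start (A@1, C@1, D@1, E@1, G@1, B@1, F@2) gives peak 16: h1:16  h2:10  h3:10  h4:7  h5:0  h6:0.
Shift E→5, G→2, B→6, F→5.
Schedule A@1, C@1, D@1, E@5, G@2, B@6, F@5: h1:7  h2:8  h3:8  h4:7  h5:7  h6:6 — peak 8.
Total stagehand-hours = 43 over 6 hours ⇒ peak ≥ ⌈43/6⌉ = 8, so 8 is optimal.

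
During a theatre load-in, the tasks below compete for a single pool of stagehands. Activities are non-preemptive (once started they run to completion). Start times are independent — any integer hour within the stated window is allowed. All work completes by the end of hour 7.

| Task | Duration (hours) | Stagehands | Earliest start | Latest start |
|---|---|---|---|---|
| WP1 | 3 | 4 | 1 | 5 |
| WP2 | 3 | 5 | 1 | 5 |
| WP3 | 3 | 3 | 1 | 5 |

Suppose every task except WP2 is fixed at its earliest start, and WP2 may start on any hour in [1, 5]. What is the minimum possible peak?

WP2@1: h1:12  h2:12  h3:12  h4:0  h5:0  h6:0  h7:0 → peak 12
WP2@2: h1:7  h2:12  h3:12  h4:5  h5:0  h6:0  h7:0 → peak 12
WP2@3: h1:7  h2:7  h3:12  h4:5  h5:5  h6:0  h7:0 → peak 12
WP2@4: h1:7  h2:7  h3:7  h4:5  h5:5  h6:5  h7:0 → peak 7
WP2@5: h1:7  h2:7  h3:7  h4:0  h5:5  h6:5  h7:5 → peak 7
Best is WP2@4, peak 7.

7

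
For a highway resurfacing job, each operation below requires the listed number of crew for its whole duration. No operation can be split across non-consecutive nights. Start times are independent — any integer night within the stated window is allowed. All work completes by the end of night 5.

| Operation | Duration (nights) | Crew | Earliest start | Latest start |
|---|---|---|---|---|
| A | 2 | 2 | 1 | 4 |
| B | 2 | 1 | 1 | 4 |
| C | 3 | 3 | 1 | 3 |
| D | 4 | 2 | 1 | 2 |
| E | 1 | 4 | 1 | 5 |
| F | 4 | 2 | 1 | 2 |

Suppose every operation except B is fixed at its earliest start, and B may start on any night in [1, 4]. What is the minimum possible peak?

B@1: n1:14  n2:10  n3:7  n4:4  n5:0 → peak 14
B@2: n1:13  n2:10  n3:8  n4:4  n5:0 → peak 13
B@3: n1:13  n2:9  n3:8  n4:5  n5:0 → peak 13
B@4: n1:13  n2:9  n3:7  n4:5  n5:1 → peak 13
Best is B@2, peak 13.

13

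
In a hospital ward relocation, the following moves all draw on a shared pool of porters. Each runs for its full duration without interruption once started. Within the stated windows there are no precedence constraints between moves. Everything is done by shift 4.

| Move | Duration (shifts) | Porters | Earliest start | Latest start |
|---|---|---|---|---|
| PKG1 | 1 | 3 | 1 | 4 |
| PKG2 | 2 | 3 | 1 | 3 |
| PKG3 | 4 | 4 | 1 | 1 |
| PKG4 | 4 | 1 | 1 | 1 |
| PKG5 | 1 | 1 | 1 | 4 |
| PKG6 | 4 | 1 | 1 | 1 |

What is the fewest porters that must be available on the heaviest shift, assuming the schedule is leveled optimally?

9

Early-start (PKG1@1, PKG2@1, PKG3@1, PKG4@1, PKG5@1, PKG6@1) gives peak 13: s1:13  s2:9  s3:6  s4:6.
Shift PKG2→2, PKG5→4.
Schedule PKG1@1, PKG2@2, PKG3@1, PKG4@1, PKG5@4, PKG6@1: s1:9  s2:9  s3:9  s4:7 — peak 9.
Total porter-shifts = 34 over 4 shifts ⇒ peak ≥ ⌈34/4⌉ = 9, so 9 is optimal.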